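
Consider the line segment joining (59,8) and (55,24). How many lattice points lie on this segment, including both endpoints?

5

The number of lattice points on a segment between lattice points is gcd(|Δx|,|Δy|) + 1 = gcd(4,16) + 1 = 4 + 1 = 5.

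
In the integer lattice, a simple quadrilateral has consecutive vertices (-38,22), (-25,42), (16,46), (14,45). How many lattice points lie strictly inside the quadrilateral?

The shoelace formula gives twice the area as |[(-38)·42 − (-25)·22] + [(-25)·46 − 16·42] + [16·45 − 14·46] + [14·22 − (-38)·45]| = 774, so the area is 387.
The number of boundary lattice points is Σ gcd(|Δx|,|Δy|) = gcd(13,20) + gcd(41,4) + gcd(2,1) + gcd(52,23) = 1+1+1+1 = 4.
Pick's theorem gives I = A − B/2 + 1 = 387 − 4/2 + 1 = 386.

386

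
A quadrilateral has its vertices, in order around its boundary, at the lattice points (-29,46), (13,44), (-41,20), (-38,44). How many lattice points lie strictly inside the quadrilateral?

658

The shoelace formula gives twice the area as |[(-29)·44 − 13·46] + [13·20 − (-41)·44] + [(-41)·44 − (-38)·20] + [(-38)·46 − (-29)·44]| = 1326, so the area is 663.
Summing gcd(|Δx|,|Δy|) over the edges gives the boundary count: gcd(42,2) + gcd(54,24) + gcd(3,24) + gcd(9,2) = 2+6+3+1 = 12.
Pick's theorem gives I = A − B/2 + 1 = 663 − 12/2 + 1 = 658.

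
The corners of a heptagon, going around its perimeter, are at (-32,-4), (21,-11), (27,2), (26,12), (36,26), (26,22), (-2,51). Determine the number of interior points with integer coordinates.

By the shoelace formula, twice the signed area is |[(-32)·(-11) − 21·(-4)] + [21·2 − 27·(-11)] + [27·12 − 26·2] + [26·26 − 36·12] + [36·22 − 26·26] + [26·51 − (-2)·22] + [(-2)·(-4) − (-32)·51]| = 4417, so the area is 2208.5.
Summing gcd(|Δx|,|Δy|) over the edges gives the boundary count: gcd(53,7) + gcd(6,13) + gcd(1,10) + gcd(10,14) + gcd(10,4) + gcd(28,29) + gcd(30,55) = 1+1+1+2+2+1+5 = 13.
Pick's theorem gives I = A − B/2 + 1 = 2208.5 − 13/2 + 1 = 2203.

2203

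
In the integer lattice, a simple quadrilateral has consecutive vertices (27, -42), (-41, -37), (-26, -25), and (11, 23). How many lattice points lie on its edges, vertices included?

6

The number of boundary lattice points is Σ gcd(|Δx|,|Δy|) = gcd(68,5) + gcd(15,12) + gcd(37,48) + gcd(16,65) = 1+3+1+1 = 6.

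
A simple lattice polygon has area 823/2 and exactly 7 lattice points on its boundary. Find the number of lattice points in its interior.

409

From Pick's theorem, I = A − B/2 + 1 = 823/2 − 7/2 + 1 = 409.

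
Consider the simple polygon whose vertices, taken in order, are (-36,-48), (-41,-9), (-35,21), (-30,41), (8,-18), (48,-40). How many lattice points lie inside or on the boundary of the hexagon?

By the shoelace formula, twice the signed area is |[(-36)·(-9) − (-41)·(-48)] + [(-41)·21 − (-35)·(-9)] + [(-35)·41 − (-30)·21] + [(-30)·(-18) − 8·41] + [8·(-40) − 48·(-18)] + [48·(-48) − (-36)·(-40)]| = 6613, so the area is 3306.5.
Summing gcd(|Δx|,|Δy|) over the edges gives the boundary count: gcd(5,39) + gcd(6,30) + gcd(5,20) + gcd(38,59) + gcd(40,22) + gcd(84,8) = 1+6+5+1+2+4 = 19.
Pick's theorem gives I = A − B/2 + 1 = 3306.5 − 19/2 + 1 = 3298, so the closed region contains I + B = 3298 + 19 = 3317 lattice points.

3317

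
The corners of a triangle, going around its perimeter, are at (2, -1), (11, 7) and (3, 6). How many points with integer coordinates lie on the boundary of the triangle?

3

Along each edge there are gcd(|Δx|,|Δy|)+1 lattice points, so counting each shared vertex once the boundary has gcd(9,8) + gcd(8,1) + gcd(1,7) = 1+1+1 = 3.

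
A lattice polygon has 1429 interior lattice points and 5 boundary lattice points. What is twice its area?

2861

Pick's theorem states A = I + B/2 − 1, so A = 1429 + 5/2 − 1 = 2861/2.
Hence 2A = 2861.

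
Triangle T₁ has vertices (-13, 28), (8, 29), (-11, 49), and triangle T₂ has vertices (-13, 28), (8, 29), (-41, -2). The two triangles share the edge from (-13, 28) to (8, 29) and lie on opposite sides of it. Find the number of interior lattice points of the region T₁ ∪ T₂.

519

The union is the simple quadrilateral with vertices (-13, 28), (-11, 49), (8, 29), (-41, -2) in order.
The shoelace formula gives twice the area as |((-13)·49 − (-11)·28) + ((-11)·29 − 8·49) + (8·(-2) − (-41)·29) + ((-41)·28 − (-13)·(-2))| = 1041, so the area is 520.5.
The number of boundary lattice points is Σ gcd(|Δx|,|Δy|) = gcd(2,21) + gcd(19,20) + gcd(49,31) + gcd(28,30) = 1+1+1+2 = 5.
By Pick's theorem I = A − B/2 + 1 = 520.5 − 5/2 + 1 = 519.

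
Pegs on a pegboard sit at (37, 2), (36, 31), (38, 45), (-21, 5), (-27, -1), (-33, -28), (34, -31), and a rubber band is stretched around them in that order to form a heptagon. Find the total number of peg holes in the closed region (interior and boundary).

By the shoelace formula, twice the signed area is |[37·31 − 36·2] + [36·45 − 38·31] + [38·5 − (-21)·45] + [(-21)·(-1) − (-27)·5] + [(-27)·(-28) − (-33)·(-1)] + [(-33)·(-31) − 34·(-28)] + [34·2 − 37·(-31)]| = 6721, so the area is 6721/2.
Summing gcd(|Δx|,|Δy|) over the edges gives the boundary count: gcd(1,29) + gcd(2,14) + gcd(59,40) + gcd(6,6) + gcd(6,27) + gcd(67,3) + gcd(3,33) = 1+2+1+6+3+1+3 = 17.
Pick's theorem gives I = A − B/2 + 1 = 6721/2 − 17/2 + 1 = 3353, so the closed region contains I + B = 3353 + 17 = 3370 lattice points.

3370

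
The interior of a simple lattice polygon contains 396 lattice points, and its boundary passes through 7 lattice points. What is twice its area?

Pick's theorem states A = I + B/2 − 1, so A = 396 + 7/2 − 1 = 797/2.
Hence 2A = 797.

797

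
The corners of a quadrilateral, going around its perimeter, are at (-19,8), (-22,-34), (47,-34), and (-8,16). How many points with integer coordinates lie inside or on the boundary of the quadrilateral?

1984

By the shoelace formula, twice the signed area is |[(-19)·(-34) − (-22)·8] + [(-22)·(-34) − 47·(-34)] + [47·16 − (-8)·(-34)] + [(-8)·8 − (-19)·16]| = 3888, so the area is 1944.
Summing gcd(|Δx|,|Δy|) over the edges gives the boundary count: gcd(3,42) + gcd(69,0) + gcd(55,50) + gcd(11,8) = 3+69+5+1 = 78.
Pick's theorem gives I = A − B/2 + 1 = 1944 − 78/2 + 1 = 1906, so the closed region contains I + B = 1906 + 78 = 1984 lattice points.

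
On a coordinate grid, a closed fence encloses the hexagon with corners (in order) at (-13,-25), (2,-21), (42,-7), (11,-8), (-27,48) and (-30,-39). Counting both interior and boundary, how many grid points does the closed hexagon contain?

1996

By the shoelace formula, twice the signed area is |[(-13)·(-21) − 2·(-25)] + [2·(-7) − 42·(-21)] + [42·(-8) − 11·(-7)] + [11·48 − (-27)·(-8)] + [(-27)·(-39) − (-30)·48] + [(-30)·(-25) − (-13)·(-39)]| = 3980, so the area is 1990.
The number of boundary lattice points is Σ gcd(|Δx|,|Δy|) = gcd(15,4) + gcd(40,14) + gcd(31,1) + gcd(38,56) + gcd(3,87) + gcd(17,14) = 1+2+1+2+3+1 = 10.
Pick's theorem gives I = A − B/2 + 1 = 1990 − 10/2 + 1 = 1986, so the closed region contains I + B = 1986 + 10 = 1996 lattice points.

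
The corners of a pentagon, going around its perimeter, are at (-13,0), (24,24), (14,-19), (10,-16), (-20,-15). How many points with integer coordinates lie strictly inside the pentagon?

900

By the shoelace formula, twice the signed area is |((-13)·24 − 24·0) + (24·(-19) − 14·24) + (14·(-16) − 10·(-19)) + (10·(-15) − (-20)·(-16)) + ((-20)·0 − (-13)·(-15))| = 1803, so the area is 1803/2.
The number of boundary lattice points is Σ gcd(|Δx|,|Δy|) = gcd(37,24) + gcd(10,43) + gcd(4,3) + gcd(30,1) + gcd(7,15) = 1+1+1+1+1 = 5.
Pick's theorem gives I = A − B/2 + 1 = 1803/2 − 5/2 + 1 = 900.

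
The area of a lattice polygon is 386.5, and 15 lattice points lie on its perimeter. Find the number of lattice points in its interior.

From Pick's theorem, I = A − B/2 + 1 = 386.5 − 15/2 + 1 = 380.

380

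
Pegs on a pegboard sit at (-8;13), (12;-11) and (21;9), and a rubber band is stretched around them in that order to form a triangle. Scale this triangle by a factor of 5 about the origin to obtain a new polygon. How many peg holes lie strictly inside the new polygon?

Using the shoelace formula, 2A = |((-8)·(-11) − 12·13) + (12·9 − 21·(-11)) + (21·13 − (-8)·9)| = 616, so the area is 308.
Along each edge there are gcd(|Δx|,|Δy|)+1 lattice points, so counting each shared vertex once the boundary has gcd(20,24) + gcd(9,20) + gcd(29,4) = 4+1+1 = 6.
Scaling by 5 multiplies the area by 5² = 25 (so the new area is 7700) and multiplies the boundary lattice-point count by 5, giving 30.
By Pick's theorem, the interior count of the dilated polygon is 7700 − 30/2 + 1 = 7686.

7686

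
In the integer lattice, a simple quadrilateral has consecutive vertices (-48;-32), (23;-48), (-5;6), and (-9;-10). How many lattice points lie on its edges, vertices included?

8

Along each edge there are gcd(|Δx|,|Δy|)+1 lattice points, so counting each shared vertex once the boundary has gcd(71,16) + gcd(28,54) + gcd(4,16) + gcd(39,22) = 1+2+4+1 = 8.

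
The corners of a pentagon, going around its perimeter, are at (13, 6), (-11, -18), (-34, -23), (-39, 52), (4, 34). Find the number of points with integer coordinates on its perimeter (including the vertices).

32

The number of boundary lattice points is Σ gcd(|Δx|,|Δy|) = gcd(24,24) + gcd(23,5) + gcd(5,75) + gcd(43,18) + gcd(9,28) = 24+1+5+1+1 = 32.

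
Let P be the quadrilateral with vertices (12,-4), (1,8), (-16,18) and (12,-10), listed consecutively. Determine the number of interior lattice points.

114

The shoelace formula gives twice the area as |[12·8 − 1·(-4)] + [1·18 − (-16)·8] + [(-16)·(-10) − 12·18] + [12·(-4) − 12·(-10)]| = 262, so the area is 131.
Along each edge there are gcd(|Δx|,|Δy|)+1 lattice points, so counting each shared vertex once the boundary has gcd(11,12) + gcd(17,10) + gcd(28,28) + gcd(0,6) = 1+1+28+6 = 36.
Pick's theorem gives I = A − B/2 + 1 = 131 − 36/2 + 1 = 114.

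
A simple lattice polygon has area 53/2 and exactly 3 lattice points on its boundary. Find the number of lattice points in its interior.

From Pick's theorem, I = A − B/2 + 1 = 53/2 − 3/2 + 1 = 26.

26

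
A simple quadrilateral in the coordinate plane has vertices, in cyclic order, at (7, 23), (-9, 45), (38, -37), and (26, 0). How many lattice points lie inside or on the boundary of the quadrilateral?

Using the shoelace formula, 2A = |[7·45 − (-9)·23] + [(-9)·(-37) − 38·45] + [38·0 − 26·(-37)] + [26·23 − 7·0]| = 705, so the area is 705/2.
Along each edge there are gcd(|Δx|,|Δy|)+1 lattice points, so counting each shared vertex once the boundary has gcd(16,22) + gcd(47,82) + gcd(12,37) + gcd(19,23) = 2+1+1+1 = 5.
Pick's theorem gives I = A − B/2 + 1 = 705/2 − 5/2 + 1 = 351, so the closed region contains I + B = 351 + 5 = 356 lattice points.

356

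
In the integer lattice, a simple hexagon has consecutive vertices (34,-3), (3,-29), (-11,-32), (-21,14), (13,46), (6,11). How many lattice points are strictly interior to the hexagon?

The shoelace formula gives twice the area as |(34·(-29) − 3·(-3)) + (3·(-32) − (-11)·(-29)) + ((-11)·14 − (-21)·(-32)) + ((-21)·46 − 13·14) + (13·11 − 6·46) + (6·(-3) − 34·11)| = 3891, so the area is 3891/2.
Along each edge there are gcd(|Δx|,|Δy|)+1 lattice points, so counting each shared vertex once the boundary has gcd(31,26) + gcd(14,3) + gcd(10,46) + gcd(34,32) + gcd(7,35) + gcd(28,14) = 1+1+2+2+7+14 = 27.
Pick's theorem gives I = A − B/2 + 1 = 3891/2 − 27/2 + 1 = 1933.

1933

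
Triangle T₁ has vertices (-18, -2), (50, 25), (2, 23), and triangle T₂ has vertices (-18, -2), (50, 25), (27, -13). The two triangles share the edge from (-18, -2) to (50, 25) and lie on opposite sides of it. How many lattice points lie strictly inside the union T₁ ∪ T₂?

The union is the simple quadrilateral with vertices (-18, -2), (2, 23), (50, 25), (27, -13) in order.
By the shoelace formula, twice the signed area is |((-18)·23 − 2·(-2)) + (2·25 − 50·23) + (50·(-13) − 27·25) + (27·(-2) − (-18)·(-13))| = 3123, so the area is 3123/2.
Summing gcd(|Δx|,|Δy|) over the edges gives the boundary count: gcd(20,25) + gcd(48,2) + gcd(23,38) + gcd(45,11) = 5+2+1+1 = 9.
By Pick's theorem I = A − B/2 + 1 = 3123/2 − 9/2 + 1 = 1558.

1558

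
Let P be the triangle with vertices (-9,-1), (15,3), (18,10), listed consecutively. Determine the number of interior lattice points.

Using the shoelace formula, 2A = |((-9)·3 − 15·(-1)) + (15·10 − 18·3) + (18·(-1) − (-9)·10)| = 156, so the area is 78.
Along each edge there are gcd(|Δx|,|Δy|)+1 lattice points, so counting each shared vertex once the boundary has gcd(24,4) + gcd(3,7) + gcd(27,11) = 4+1+1 = 6.
By Pick's theorem A = I + B/2 − 1, so I = 78 − 6/2 + 1 = 76.

76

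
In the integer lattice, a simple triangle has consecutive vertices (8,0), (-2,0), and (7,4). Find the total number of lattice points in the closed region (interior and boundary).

27

The shoelace formula gives twice the area as |[8·0 − (-2)·0] + [(-2)·4 − 7·0] + [7·0 − 8·4]| = 40, so the area is 20.
Summing gcd(|Δx|,|Δy|) over the edges gives the boundary count: gcd(10,0) + gcd(9,4) + gcd(1,4) = 10+1+1 = 12.
Pick's theorem gives I = A − B/2 + 1 = 20 − 12/2 + 1 = 15, so the closed region contains I + B = 15 + 12 = 27 lattice points.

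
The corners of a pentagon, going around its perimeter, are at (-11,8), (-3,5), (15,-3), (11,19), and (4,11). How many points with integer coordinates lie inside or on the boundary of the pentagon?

The shoelace formula gives twice the area as |((-11)·5 − (-3)·8) + ((-3)·(-3) − 15·5) + (15·19 − 11·(-3)) + (11·11 − 4·19) + (4·8 − (-11)·11)| = 419, so the area is 419/2.
The number of boundary lattice points is Σ gcd(|Δx|,|Δy|) = gcd(8,3) + gcd(18,8) + gcd(4,22) + gcd(7,8) + gcd(15,3) = 1+2+2+1+3 = 9.
Pick's theorem gives I = A − B/2 + 1 = 419/2 − 9/2 + 1 = 206, so the closed region contains I + B = 206 + 9 = 215 lattice points.

215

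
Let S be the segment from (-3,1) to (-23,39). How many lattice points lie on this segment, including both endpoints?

The number of lattice points on a segment between lattice points is gcd(|Δx|,|Δy|) + 1 = gcd(20,38) + 1 = 2 + 1 = 3.

3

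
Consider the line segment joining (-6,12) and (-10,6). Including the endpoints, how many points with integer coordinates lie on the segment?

3

The number of lattice points on a segment between lattice points is gcd(|Δx|,|Δy|) + 1 = gcd(4,6) + 1 = 2 + 1 = 3.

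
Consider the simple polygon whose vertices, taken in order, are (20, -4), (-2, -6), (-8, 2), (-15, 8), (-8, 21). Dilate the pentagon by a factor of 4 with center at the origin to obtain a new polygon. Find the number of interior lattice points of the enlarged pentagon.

6811

Using the shoelace formula, 2A = |(20·(-6) − (-2)·(-4)) + ((-2)·2 − (-8)·(-6)) + ((-8)·8 − (-15)·2) + ((-15)·21 − (-8)·8) + ((-8)·(-4) − 20·21)| = 853, so the area is 426.5.
Along each edge there are gcd(|Δx|,|Δy|)+1 lattice points, so counting each shared vertex once the boundary has gcd(22,2) + gcd(6,8) + gcd(7,6) + gcd(7,13) + gcd(28,25) = 2+2+1+1+1 = 7.
Scaling by 4 multiplies the area by 4² = 16 (so the new area is 6824) and multiplies the boundary lattice-point count by 4, giving 28.
By Pick's theorem, the interior count of the dilated polygon is 6824 − 28/2 + 1 = 6811.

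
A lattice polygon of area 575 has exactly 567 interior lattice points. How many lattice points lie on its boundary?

Pick's theorem gives A = I + B/2 − 1, so B = 2(A − I + 1) = 2(575 − 567 + 1) = 18.

18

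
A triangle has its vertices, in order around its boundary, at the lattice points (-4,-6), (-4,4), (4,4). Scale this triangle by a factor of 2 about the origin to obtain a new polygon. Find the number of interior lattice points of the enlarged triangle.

141

The shoelace formula gives twice the area as |((-4)·4 − (-4)·(-6)) + ((-4)·4 − 4·4) + (4·(-6) − (-4)·4)| = 80, so the area is 40.
Summing gcd(|Δx|,|Δy|) over the edges gives the boundary count: gcd(0,10) + gcd(8,0) + gcd(8,10) = 10+8+2 = 20.
Scaling by 2 multiplies the area by 2² = 4 (so the new area is 160) and multiplies the boundary lattice-point count by 2, giving 40.
By Pick's theorem, the interior count of the dilated polygon is 160 − 40/2 + 1 = 141.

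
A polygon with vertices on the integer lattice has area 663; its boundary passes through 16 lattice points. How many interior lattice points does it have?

656

From Pick's theorem, I = A − B/2 + 1 = 663 − 16/2 + 1 = 656.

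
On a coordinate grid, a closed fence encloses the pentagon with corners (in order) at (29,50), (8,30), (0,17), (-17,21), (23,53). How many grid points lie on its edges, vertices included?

14

The number of boundary lattice points is Σ gcd(|Δx|,|Δy|) = gcd(21,20) + gcd(8,13) + gcd(17,4) + gcd(40,32) + gcd(6,3) = 1+1+1+8+3 = 14.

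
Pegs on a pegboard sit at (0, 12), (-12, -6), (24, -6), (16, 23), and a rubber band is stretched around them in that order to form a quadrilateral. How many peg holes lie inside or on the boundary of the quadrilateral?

623

Using the shoelace formula, 2A = |(0·(-6) − (-12)·12) + ((-12)·(-6) − 24·(-6)) + (24·23 − 16·(-6)) + (16·12 − 0·23)| = 1200, so the area is 600.
Along each edge there are gcd(|Δx|,|Δy|)+1 lattice points, so counting each shared vertex once the boundary has gcd(12,18) + gcd(36,0) + gcd(8,29) + gcd(16,11) = 6+36+1+1 = 44.
Pick's theorem gives I = A − B/2 + 1 = 600 − 44/2 + 1 = 579, so the closed region contains I + B = 579 + 44 = 623 lattice points.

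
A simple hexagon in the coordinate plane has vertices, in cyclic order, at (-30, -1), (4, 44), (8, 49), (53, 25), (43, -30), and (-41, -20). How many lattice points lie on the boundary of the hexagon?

Along each edge there are gcd(|Δx|,|Δy|)+1 lattice points, so counting each shared vertex once the boundary has gcd(34,45) + gcd(4,5) + gcd(45,24) + gcd(10,55) + gcd(84,10) + gcd(11,19) = 1+1+3+5+2+1 = 13.

13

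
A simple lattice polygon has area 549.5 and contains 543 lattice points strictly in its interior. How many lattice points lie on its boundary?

15

Pick's theorem gives A = I + B/2 − 1, so B = 2(A − I + 1) = 2(549.5 − 543 + 1) = 15.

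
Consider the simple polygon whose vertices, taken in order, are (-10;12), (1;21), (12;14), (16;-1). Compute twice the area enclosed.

514

By the shoelace formula, twice the signed area is |[(-10)·21 − 1·12] + [1·14 − 12·21] + [12·(-1) − 16·14] + [16·12 − (-10)·(-1)]| = 514, so the area is 257.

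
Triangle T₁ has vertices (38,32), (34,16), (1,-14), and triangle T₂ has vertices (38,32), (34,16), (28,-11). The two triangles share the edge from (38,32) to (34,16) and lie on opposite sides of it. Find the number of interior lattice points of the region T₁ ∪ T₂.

The union is the simple quadrilateral with vertices (38,32), (1,-14), (34,16), (28,-11) in order.
Using the shoelace formula, 2A = |(38·(-14) − 1·32) + (1·16 − 34·(-14)) + (34·(-11) − 28·16) + (28·32 − 38·(-11))| = 420, so the area is 210.
The number of boundary lattice points is Σ gcd(|Δx|,|Δy|) = gcd(37,46) + gcd(33,30) + gcd(6,27) + gcd(10,43) = 1+3+3+1 = 8.
By Pick's theorem I = A − B/2 + 1 = 210 − 8/2 + 1 = 207.

207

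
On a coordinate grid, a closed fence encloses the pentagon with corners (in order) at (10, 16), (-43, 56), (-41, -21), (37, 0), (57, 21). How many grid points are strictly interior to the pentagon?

3349

By the shoelace formula, twice the signed area is |(10·56 − (-43)·16) + ((-43)·(-21) − (-41)·56) + ((-41)·0 − 37·(-21)) + (37·21 − 57·0) + (57·16 − 10·21)| = 6703, so the area is 6703/2.
The number of boundary lattice points is Σ gcd(|Δx|,|Δy|) = gcd(53,40) + gcd(2,77) + gcd(78,21) + gcd(20,21) + gcd(47,5) = 1+1+3+1+1 = 7.
Pick's theorem gives I = A − B/2 + 1 = 6703/2 − 7/2 + 1 = 3349.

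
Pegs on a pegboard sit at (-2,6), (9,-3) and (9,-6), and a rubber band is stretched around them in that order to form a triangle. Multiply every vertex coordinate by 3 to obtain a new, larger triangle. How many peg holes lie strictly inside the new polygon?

Using the shoelace formula, 2A = |((-2)·(-3) − 9·6) + (9·(-6) − 9·(-3)) + (9·6 − (-2)·(-6))| = 33, so the area is 16.5.
Summing gcd(|Δx|,|Δy|) over the edges gives the boundary count: gcd(11,9) + gcd(0,3) + gcd(11,12) = 1+3+1 = 5.
Scaling by 3 multiplies the area by 3² = 9 (so the new area is 148.5) and multiplies the boundary lattice-point count by 3, giving 15.
By Pick's theorem, the interior count of the dilated polygon is 148.5 − 15/2 + 1 = 142.

142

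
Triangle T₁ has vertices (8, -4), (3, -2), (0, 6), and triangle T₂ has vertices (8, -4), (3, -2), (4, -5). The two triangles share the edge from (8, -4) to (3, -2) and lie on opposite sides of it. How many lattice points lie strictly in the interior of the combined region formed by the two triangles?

22

The union is the simple quadrilateral with vertices (8, -4), (0, 6), (3, -2), (4, -5) in order.
The shoelace formula gives twice the area as |(8·6 − 0·(-4)) + (0·(-2) − 3·6) + (3·(-5) − 4·(-2)) + (4·(-4) − 8·(-5))| = 47, so the area is 23.5.
Along each edge there are gcd(|Δx|,|Δy|)+1 lattice points, so counting each shared vertex once the boundary has gcd(8,10) + gcd(3,8) + gcd(1,3) + gcd(4,1) = 2+1+1+1 = 5.
By Pick's theorem I = A − B/2 + 1 = 23.5 − 5/2 + 1 = 22.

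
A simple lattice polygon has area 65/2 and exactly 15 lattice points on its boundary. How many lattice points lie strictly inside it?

Pick's theorem A = I + B/2 − 1 rearranges to I = A − B/2 + 1 = 65/2 − 15/2 + 1 = 26.

26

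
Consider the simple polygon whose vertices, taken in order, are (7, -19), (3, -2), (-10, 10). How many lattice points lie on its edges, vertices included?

Along each edge there are gcd(|Δx|,|Δy|)+1 lattice points, so counting each shared vertex once the boundary has gcd(4,17) + gcd(13,12) + gcd(17,29) = 1+1+1 = 3.

3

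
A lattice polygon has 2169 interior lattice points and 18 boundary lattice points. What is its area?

By Pick's theorem, A = I + B/2 − 1 = 2169 + 18/2 − 1 = 2177.

2177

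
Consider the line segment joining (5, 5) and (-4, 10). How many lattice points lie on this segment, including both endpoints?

2

The number of lattice points on a segment between lattice points is gcd(|Δx|,|Δy|) + 1 = gcd(9,5) + 1 = 1 + 1 = 2.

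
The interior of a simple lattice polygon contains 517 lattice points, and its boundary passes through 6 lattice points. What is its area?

519

Pick's theorem states A = I + B/2 − 1, so A = 517 + 6/2 − 1 = 519.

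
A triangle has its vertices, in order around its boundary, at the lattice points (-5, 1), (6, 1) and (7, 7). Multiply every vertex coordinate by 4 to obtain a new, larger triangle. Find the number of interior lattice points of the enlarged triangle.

493

By the shoelace formula, twice the signed area is |[(-5)·1 − 6·1] + [6·7 − 7·1] + [7·1 − (-5)·7]| = 66, so the area is 33.
Along each edge there are gcd(|Δx|,|Δy|)+1 lattice points, so counting each shared vertex once the boundary has gcd(11,0) + gcd(1,6) + gcd(12,6) = 11+1+6 = 18.
Scaling by 4 multiplies the area by 4² = 16 (so the new area is 528) and multiplies the boundary lattice-point count by 4, giving 72.
By Pick's theorem, the interior count of the dilated polygon is 528 − 72/2 + 1 = 493.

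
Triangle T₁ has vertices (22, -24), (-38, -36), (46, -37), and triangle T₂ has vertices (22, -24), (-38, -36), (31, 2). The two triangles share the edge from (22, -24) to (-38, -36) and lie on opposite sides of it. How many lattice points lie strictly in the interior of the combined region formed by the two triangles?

1259

The union is the simple quadrilateral with vertices (22, -24), (46, -37), (-38, -36), (31, 2) in order.
The shoelace formula gives twice the area as |(22·(-37) − 46·(-24)) + (46·(-36) − (-38)·(-37)) + ((-38)·2 − 31·(-36)) + (31·(-24) − 22·2)| = 2520, so the area is 1260.
Along each edge there are gcd(|Δx|,|Δy|)+1 lattice points, so counting each shared vertex once the boundary has gcd(24,13) + gcd(84,1) + gcd(69,38) + gcd(9,26) = 1+1+1+1 = 4.
By Pick's theorem I = A − B/2 + 1 = 1260 − 4/2 + 1 = 1259.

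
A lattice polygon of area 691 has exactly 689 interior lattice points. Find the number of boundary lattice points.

6

Pick's theorem gives A = I + B/2 − 1, so B = 2(A − I + 1) = 2(691 − 689 + 1) = 6.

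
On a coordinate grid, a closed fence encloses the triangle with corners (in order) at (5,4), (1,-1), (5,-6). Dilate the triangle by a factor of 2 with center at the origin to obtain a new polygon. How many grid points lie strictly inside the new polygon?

69

The shoelace formula gives twice the area as |[5·(-1) − 1·4] + [1·(-6) − 5·(-1)] + [5·4 − 5·(-6)]| = 40, so the area is 20.
Along each edge there are gcd(|Δx|,|Δy|)+1 lattice points, so counting each shared vertex once the boundary has gcd(4,5) + gcd(4,5) + gcd(0,10) = 1+1+10 = 12.
Scaling by 2 multiplies the area by 2² = 4 (so the new area is 80) and multiplies the boundary lattice-point count by 2, giving 24.
By Pick's theorem, the interior count of the dilated polygon is 80 − 24/2 + 1 = 69.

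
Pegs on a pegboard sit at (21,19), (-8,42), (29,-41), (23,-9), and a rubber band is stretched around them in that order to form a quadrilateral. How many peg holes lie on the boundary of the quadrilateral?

The number of boundary lattice points is Σ gcd(|Δx|,|Δy|) = gcd(29,23) + gcd(37,83) + gcd(6,32) + gcd(2,28) = 1+1+2+2 = 6.

6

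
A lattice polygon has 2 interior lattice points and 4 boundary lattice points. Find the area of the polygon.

3

By Pick's theorem, A = I + B/2 − 1 = 2 + 4/2 − 1 = 3.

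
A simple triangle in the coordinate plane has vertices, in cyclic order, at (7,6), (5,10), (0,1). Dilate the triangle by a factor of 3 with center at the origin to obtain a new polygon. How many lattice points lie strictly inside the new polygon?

166

The shoelace formula gives twice the area as |(7·10 − 5·6) + (5·1 − 0·10) + (0·6 − 7·1)| = 38, so the area is 19.
Along each edge there are gcd(|Δx|,|Δy|)+1 lattice points, so counting each shared vertex once the boundary has gcd(2,4) + gcd(5,9) + gcd(7,5) = 2+1+1 = 4.
Scaling by 3 multiplies the area by 3² = 9 (so the new area is 171) and multiplies the boundary lattice-point count by 3, giving 12.
By Pick's theorem, the interior count of the dilated polygon is 171 − 12/2 + 1 = 166.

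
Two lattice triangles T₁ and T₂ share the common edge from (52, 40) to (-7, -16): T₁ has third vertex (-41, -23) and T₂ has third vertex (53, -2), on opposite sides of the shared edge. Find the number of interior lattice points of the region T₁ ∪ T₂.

The union is the simple quadrilateral with vertices (52, 40), (-41, -23), (-7, -16), (53, -2) in order.
By the shoelace formula, twice the signed area is |[52·(-23) − (-41)·40] + [(-41)·(-16) − (-7)·(-23)] + [(-7)·(-2) − 53·(-16)] + [53·40 − 52·(-2)]| = 4025, so the area is 2012.5.
Along each edge there are gcd(|Δx|,|Δy|)+1 lattice points, so counting each shared vertex once the boundary has gcd(93,63) + gcd(34,7) + gcd(60,14) + gcd(1,42) = 3+1+2+1 = 7.
By Pick's theorem I = A − B/2 + 1 = 2012.5 − 7/2 + 1 = 2010.

2010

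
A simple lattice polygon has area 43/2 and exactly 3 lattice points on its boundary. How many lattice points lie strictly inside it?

21

From Pick's theorem, I = A − B/2 + 1 = 43/2 − 3/2 + 1 = 21.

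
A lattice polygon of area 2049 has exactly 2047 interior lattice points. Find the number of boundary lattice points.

Pick's theorem gives A = I + B/2 − 1, so B = 2(A − I + 1) = 2(2049 − 2047 + 1) = 6.

6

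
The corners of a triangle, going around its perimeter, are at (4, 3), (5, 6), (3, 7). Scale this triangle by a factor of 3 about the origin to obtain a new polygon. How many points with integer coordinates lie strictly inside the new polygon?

28

Using the shoelace formula, 2A = |(4·6 − 5·3) + (5·7 − 3·6) + (3·3 − 4·7)| = 7, so the area is 3.5.
Summing gcd(|Δx|,|Δy|) over the edges gives the boundary count: gcd(1,3) + gcd(2,1) + gcd(1,4) = 1+1+1 = 3.
Scaling by 3 multiplies the area by 3² = 9 (so the new area is 31.5) and multiplies the boundary lattice-point count by 3, giving 9.
By Pick's theorem, the interior count of the dilated polygon is 31.5 − 9/2 + 1 = 28.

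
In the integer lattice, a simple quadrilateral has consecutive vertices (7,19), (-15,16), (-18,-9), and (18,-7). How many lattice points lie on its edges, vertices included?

Summing gcd(|Δx|,|Δy|) over the edges gives the boundary count: gcd(22,3) + gcd(3,25) + gcd(36,2) + gcd(11,26) = 1+1+2+1 = 5.

5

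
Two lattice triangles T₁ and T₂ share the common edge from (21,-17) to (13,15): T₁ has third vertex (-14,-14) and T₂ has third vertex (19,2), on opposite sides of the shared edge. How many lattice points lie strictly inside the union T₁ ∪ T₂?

591

The union is the simple quadrilateral with vertices (21,-17), (-14,-14), (13,15), (19,2) in order.
By the shoelace formula, twice the signed area is |(21·(-14) − (-14)·(-17)) + ((-14)·15 − 13·(-14)) + (13·2 − 19·15) + (19·(-17) − 21·2)| = 1184, so the area is 592.
Summing gcd(|Δx|,|Δy|) over the edges gives the boundary count: gcd(35,3) + gcd(27,29) + gcd(6,13) + gcd(2,19) = 1+1+1+1 = 4.
By Pick's theorem I = A − B/2 + 1 = 592 − 4/2 + 1 = 591.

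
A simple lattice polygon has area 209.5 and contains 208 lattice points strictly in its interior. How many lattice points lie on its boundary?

Pick's theorem gives A = I + B/2 − 1, so B = 2(A − I + 1) = 2(209.5 − 208 + 1) = 5.

5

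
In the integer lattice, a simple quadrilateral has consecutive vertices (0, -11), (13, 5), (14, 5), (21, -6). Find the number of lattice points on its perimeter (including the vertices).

Along each edge there are gcd(|Δx|,|Δy|)+1 lattice points, so counting each shared vertex once the boundary has gcd(13,16) + gcd(1,0) + gcd(7,11) + gcd(21,5) = 1+1+1+1 = 4.

4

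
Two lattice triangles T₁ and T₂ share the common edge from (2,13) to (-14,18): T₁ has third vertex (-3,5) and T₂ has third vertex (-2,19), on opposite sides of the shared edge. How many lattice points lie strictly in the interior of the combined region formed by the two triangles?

The union is the simple quadrilateral with vertices (2,13), (-3,5), (-14,18), (-2,19) in order.
By the shoelace formula, twice the signed area is |[2·5 − (-3)·13] + [(-3)·18 − (-14)·5] + [(-14)·19 − (-2)·18] + [(-2)·13 − 2·19]| = 229, so the area is 229/2.
The number of boundary lattice points is Σ gcd(|Δx|,|Δy|) = gcd(5,8) + gcd(11,13) + gcd(12,1) + gcd(4,6) = 1+1+1+2 = 5.
By Pick's theorem I = A − B/2 + 1 = 229/2 − 5/2 + 1 = 113.

113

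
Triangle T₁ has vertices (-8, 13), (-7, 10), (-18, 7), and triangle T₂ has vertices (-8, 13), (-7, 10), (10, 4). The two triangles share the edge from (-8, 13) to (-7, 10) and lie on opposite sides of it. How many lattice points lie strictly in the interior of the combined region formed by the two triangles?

35

The union is the simple quadrilateral with vertices (-8, 13), (-18, 7), (-7, 10), (10, 4) in order.
The shoelace formula gives twice the area as |((-8)·7 − (-18)·13) + ((-18)·10 − (-7)·7) + ((-7)·4 − 10·10) + (10·13 − (-8)·4)| = 81, so the area is 81/2.
Along each edge there are gcd(|Δx|,|Δy|)+1 lattice points, so counting each shared vertex once the boundary has gcd(10,6) + gcd(11,3) + gcd(17,6) + gcd(18,9) = 2+1+1+9 = 13.
By Pick's theorem I = A − B/2 + 1 = 81/2 − 13/2 + 1 = 35.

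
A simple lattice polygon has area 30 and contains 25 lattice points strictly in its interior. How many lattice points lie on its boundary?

Pick's theorem gives A = I + B/2 − 1, so B = 2(A − I + 1) = 2(30 − 25 + 1) = 12.

12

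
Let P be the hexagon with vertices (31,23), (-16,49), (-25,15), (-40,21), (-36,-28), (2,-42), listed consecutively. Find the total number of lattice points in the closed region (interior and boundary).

3875

By the shoelace formula, twice the signed area is |(31·49 − (-16)·23) + ((-16)·15 − (-25)·49) + ((-25)·21 − (-40)·15) + ((-40)·(-28) − (-36)·21) + ((-36)·(-42) − 2·(-28)) + (2·23 − 31·(-42))| = 7739, so the area is 3869.5.
Along each edge there are gcd(|Δx|,|Δy|)+1 lattice points, so counting each shared vertex once the boundary has gcd(47,26) + gcd(9,34) + gcd(15,6) + gcd(4,49) + gcd(38,14) + gcd(29,65) = 1+1+3+1+2+1 = 9.
Pick's theorem gives I = A − B/2 + 1 = 3869.5 − 9/2 + 1 = 3866, so the closed region contains I + B = 3866 + 9 = 3875 lattice points.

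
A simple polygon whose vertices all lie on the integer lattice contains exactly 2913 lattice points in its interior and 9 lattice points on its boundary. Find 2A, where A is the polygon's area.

Pick's theorem states A = I + B/2 − 1, so A = 2913 + 9/2 − 1 = 5833/2.
Hence 2A = 5833.

5833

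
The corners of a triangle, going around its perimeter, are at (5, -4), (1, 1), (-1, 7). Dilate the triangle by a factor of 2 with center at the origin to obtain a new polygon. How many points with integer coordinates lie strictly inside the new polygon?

25

The shoelace formula gives twice the area as |[5·1 − 1·(-4)] + [1·7 − (-1)·1] + [(-1)·(-4) − 5·7]| = 14, so the area is 7.
The number of boundary lattice points is Σ gcd(|Δx|,|Δy|) = gcd(4,5) + gcd(2,6) + gcd(6,11) = 1+2+1 = 4.
Scaling by 2 multiplies the area by 2² = 4 (so the new area is 28) and multiplies the boundary lattice-point count by 2, giving 8.
By Pick's theorem, the interior count of the dilated polygon is 28 − 8/2 + 1 = 25.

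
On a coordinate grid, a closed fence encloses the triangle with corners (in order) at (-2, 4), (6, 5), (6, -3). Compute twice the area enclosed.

64

By the shoelace formula, twice the signed area is |[(-2)·5 − 6·4] + [6·(-3) − 6·5] + [6·4 − (-2)·(-3)]| = 64, so the area is 32.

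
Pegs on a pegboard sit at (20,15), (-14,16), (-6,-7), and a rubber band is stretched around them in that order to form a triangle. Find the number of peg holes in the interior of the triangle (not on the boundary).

386

By the shoelace formula, twice the signed area is |(20·16 − (-14)·15) + ((-14)·(-7) − (-6)·16) + ((-6)·15 − 20·(-7))| = 774, so the area is 387.
The number of boundary lattice points is Σ gcd(|Δx|,|Δy|) = gcd(34,1) + gcd(8,23) + gcd(26,22) = 1+1+2 = 4.
By Pick's theorem A = I + B/2 − 1, so I = 387 − 4/2 + 1 = 386.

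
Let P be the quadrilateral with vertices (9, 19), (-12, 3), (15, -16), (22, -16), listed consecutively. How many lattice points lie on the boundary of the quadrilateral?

10

Along each edge there are gcd(|Δx|,|Δy|)+1 lattice points, so counting each shared vertex once the boundary has gcd(21,16) + gcd(27,19) + gcd(7,0) + gcd(13,35) = 1+1+7+1 = 10.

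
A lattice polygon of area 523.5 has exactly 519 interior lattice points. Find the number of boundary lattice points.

11

Pick's theorem gives A = I + B/2 − 1, so B = 2(A − I + 1) = 2(523.5 − 519 + 1) = 11.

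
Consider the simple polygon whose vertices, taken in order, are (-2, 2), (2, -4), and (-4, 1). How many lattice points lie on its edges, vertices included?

Along each edge there are gcd(|Δx|,|Δy|)+1 lattice points, so counting each shared vertex once the boundary has gcd(4,6) + gcd(6,5) + gcd(2,1) = 2+1+1 = 4.

4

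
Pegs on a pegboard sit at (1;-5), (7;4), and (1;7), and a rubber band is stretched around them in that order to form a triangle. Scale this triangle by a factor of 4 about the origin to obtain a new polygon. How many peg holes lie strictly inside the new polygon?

By the shoelace formula, twice the signed area is |(1·4 − 7·(-5)) + (7·7 − 1·4) + (1·(-5) − 1·7)| = 72, so the area is 36.
The number of boundary lattice points is Σ gcd(|Δx|,|Δy|) = gcd(6,9) + gcd(6,3) + gcd(0,12) = 3+3+12 = 18.
Scaling by 4 multiplies the area by 4² = 16 (so the new area is 576) and multiplies the boundary lattice-point count by 4, giving 72.
By Pick's theorem, the interior count of the dilated polygon is 576 − 72/2 + 1 = 541.

541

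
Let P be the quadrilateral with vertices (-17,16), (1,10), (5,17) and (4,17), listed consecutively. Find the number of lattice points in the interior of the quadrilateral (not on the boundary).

72

By the shoelace formula, twice the signed area is |[(-17)·10 − 1·16] + [1·17 − 5·10] + [5·17 − 4·17] + [4·16 − (-17)·17]| = 151, so the area is 151/2.
The number of boundary lattice points is Σ gcd(|Δx|,|Δy|) = gcd(18,6) + gcd(4,7) + gcd(1,0) + gcd(21,1) = 6+1+1+1 = 9.
By Pick's theorem A = I + B/2 − 1, so I = 151/2 − 9/2 + 1 = 72.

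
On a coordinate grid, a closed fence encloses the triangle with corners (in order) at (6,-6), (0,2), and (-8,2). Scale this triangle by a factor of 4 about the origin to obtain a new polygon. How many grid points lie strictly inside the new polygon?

489

Using the shoelace formula, 2A = |(6·2 − 0·(-6)) + (0·2 − (-8)·2) + ((-8)·(-6) − 6·2)| = 64, so the area is 32.
Summing gcd(|Δx|,|Δy|) over the edges gives the boundary count: gcd(6,8) + gcd(8,0) + gcd(14,8) = 2+8+2 = 12.
Scaling by 4 multiplies the area by 4² = 16 (so the new area is 512) and multiplies the boundary lattice-point count by 4, giving 48.
By Pick's theorem, the interior count of the dilated polygon is 512 − 48/2 + 1 = 489.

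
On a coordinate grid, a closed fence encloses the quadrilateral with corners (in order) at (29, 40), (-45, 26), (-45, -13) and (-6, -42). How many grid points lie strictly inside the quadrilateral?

3529

By the shoelace formula, twice the signed area is |(29·26 − (-45)·40) + ((-45)·(-13) − (-45)·26) + ((-45)·(-42) − (-6)·(-13)) + ((-6)·40 − 29·(-42))| = 7099, so the area is 3549.5.
The number of boundary lattice points is Σ gcd(|Δx|,|Δy|) = gcd(74,14) + gcd(0,39) + gcd(39,29) + gcd(35,82) = 2+39+1+1 = 43.
By Pick's theorem A = I + B/2 − 1, so I = 3549.5 − 43/2 + 1 = 3529.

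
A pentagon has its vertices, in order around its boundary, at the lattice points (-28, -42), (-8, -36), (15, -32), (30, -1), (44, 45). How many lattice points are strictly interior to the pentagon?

1606

By the shoelace formula, twice the signed area is |((-28)·(-36) − (-8)·(-42)) + ((-8)·(-32) − 15·(-36)) + (15·(-1) − 30·(-32)) + (30·45 − 44·(-1)) + (44·(-42) − (-28)·45)| = 3219, so the area is 1609.5.
Along each edge there are gcd(|Δx|,|Δy|)+1 lattice points, so counting each shared vertex once the boundary has gcd(20,6) + gcd(23,4) + gcd(15,31) + gcd(14,46) + gcd(72,87) = 2+1+1+2+3 = 9.
By Pick's theorem A = I + B/2 − 1, so I = 1609.5 − 9/2 + 1 = 1606.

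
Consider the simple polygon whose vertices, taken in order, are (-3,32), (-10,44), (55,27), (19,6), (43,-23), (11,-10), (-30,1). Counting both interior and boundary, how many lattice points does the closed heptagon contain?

By the shoelace formula, twice the signed area is |[(-3)·44 − (-10)·32] + [(-10)·27 − 55·44] + [55·6 − 19·27] + [19·(-23) − 43·6] + [43·(-10) − 11·(-23)] + [11·1 − (-30)·(-10)] + [(-30)·32 − (-3)·1]| = 4803, so the area is 4803/2.
Along each edge there are gcd(|Δx|,|Δy|)+1 lattice points, so counting each shared vertex once the boundary has gcd(7,12) + gcd(65,17) + gcd(36,21) + gcd(24,29) + gcd(32,13) + gcd(41,11) + gcd(27,31) = 1+1+3+1+1+1+1 = 9.
Pick's theorem gives I = A − B/2 + 1 = 4803/2 − 9/2 + 1 = 2398, so the closed region contains I + B = 2398 + 9 = 2407 lattice points.

2407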